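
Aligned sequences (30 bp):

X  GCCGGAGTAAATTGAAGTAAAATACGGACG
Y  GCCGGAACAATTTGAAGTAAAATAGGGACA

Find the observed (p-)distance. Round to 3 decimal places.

0.167

The sequences differ at 5 of 30 positions (sites 7, 8, 11, 25, 30).
p = 5/30 = 0.166666… ≈ 0.167 (to 3 d.p.).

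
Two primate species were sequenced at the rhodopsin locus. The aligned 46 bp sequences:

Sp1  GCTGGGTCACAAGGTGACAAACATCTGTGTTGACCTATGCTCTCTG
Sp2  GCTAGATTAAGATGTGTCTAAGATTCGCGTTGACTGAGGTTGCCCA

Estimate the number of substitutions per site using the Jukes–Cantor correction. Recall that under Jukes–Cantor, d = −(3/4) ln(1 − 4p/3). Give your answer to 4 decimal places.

The sequences differ at 20 of 46 sites, so p = 20/46 ≈ 0.434783.
d = −(3/4) ln(1 − 4p/3) = −0.75 ln(1 − 0.579711) = −0.75 ln(0.420289)
  = −0.75 × (-0.866813) = 0.650110 substitutions/site.

0.6501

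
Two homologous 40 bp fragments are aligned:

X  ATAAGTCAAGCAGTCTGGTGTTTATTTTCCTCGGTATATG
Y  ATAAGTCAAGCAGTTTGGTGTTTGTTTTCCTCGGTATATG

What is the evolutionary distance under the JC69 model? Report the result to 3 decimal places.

0.052

The sequences differ at 2 of 40 sites (15, 24), so p = 2/40 = 0.05.
d = −(3/4) ln(1 − 4p/3) = −0.75 ln(1 − 0.066667) = −0.75 ln(0.933333)
  = −0.75 × (-0.068993) = 0.051745 substitutions/site.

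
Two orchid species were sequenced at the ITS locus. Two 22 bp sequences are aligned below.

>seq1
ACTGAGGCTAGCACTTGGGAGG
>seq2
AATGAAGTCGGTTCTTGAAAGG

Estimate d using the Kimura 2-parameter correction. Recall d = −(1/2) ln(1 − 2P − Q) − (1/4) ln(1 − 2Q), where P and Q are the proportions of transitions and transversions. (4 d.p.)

0.6998

Of 22 sites, 7 differences are transitions and 2 are transversions, so P = 7/22 ≈ 0.318182 and Q = 2/22 ≈ 0.090909.
Under the Kimura two-parameter model, d = −½ ln(1 − 2P − Q) − ¼ ln(1 − 2Q).
1 − 2P − Q = 0.272727, giving −½ ln(0.272727) = 0.649642.
1 − 2Q = 0.818182, giving −¼ ln(0.818182) = 0.050168.
d = 0.649642 + 0.050168 = 0.699810.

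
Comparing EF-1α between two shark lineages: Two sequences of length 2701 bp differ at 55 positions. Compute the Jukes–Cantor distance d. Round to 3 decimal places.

0.021

p = 55/2701 ≈ 0.020363.
d = −(3/4) ln(1 − 4p/3) = −0.75 ln(1 − 0.027151) = −0.75 ln(0.972849)
  = −0.75 × (-0.027526) = 0.020645 substitutions/site.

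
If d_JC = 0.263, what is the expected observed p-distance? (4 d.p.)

0.2218

p = (3/4)(1 − e^(−4d/3)) = 0.75 × (1 − e^(-0.350667)) = 0.75 × (1 − 0.704218) = 0.221837.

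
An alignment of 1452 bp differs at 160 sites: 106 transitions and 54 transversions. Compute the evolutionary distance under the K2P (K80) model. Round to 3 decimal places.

P = 106/1452 ≈ 0.073003 and Q = 54/1452 ≈ 0.03719.
Under the Kimura two-parameter model, d = −½ ln(1 − 2P − Q) − ¼ ln(1 − 2Q).
1 − 2P − Q = 0.816804, giving −½ ln(0.816804) = 0.101178.
1 − 2Q = 0.92562, giving −¼ ln(0.92562) = 0.019323.
d = 0.101178 + 0.019323 = 0.120501.

0.121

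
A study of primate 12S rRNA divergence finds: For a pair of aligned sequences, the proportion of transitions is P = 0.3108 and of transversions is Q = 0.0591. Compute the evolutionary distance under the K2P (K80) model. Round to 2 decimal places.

0.60

Under the Kimura two-parameter model, d = −½ ln(1 − 2P − Q) − ¼ ln(1 − 2Q).
1 − 2P − Q = 0.3193, giving −½ ln(0.3193) = 0.570812.
1 − 2Q = 0.8818, giving −¼ ln(0.8818) = 0.031448.
d = 0.570812 + 0.031448 = 0.602260.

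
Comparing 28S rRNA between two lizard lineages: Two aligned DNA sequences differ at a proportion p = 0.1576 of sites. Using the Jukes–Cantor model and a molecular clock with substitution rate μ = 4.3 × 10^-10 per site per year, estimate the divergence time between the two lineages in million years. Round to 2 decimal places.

d = −(3/4) ln(1 − 4p/3) = −0.75 ln(1 − 0.210133) = −0.75 ln(0.789867)
  = −0.75 × (-0.235891) = 0.176918 substitutions/site.
Under a molecular clock d = 2μt, so t = d/(2μ) = 0.176918 / (2 × 4.3 × 10^-10) = 205.72 million years.

205.72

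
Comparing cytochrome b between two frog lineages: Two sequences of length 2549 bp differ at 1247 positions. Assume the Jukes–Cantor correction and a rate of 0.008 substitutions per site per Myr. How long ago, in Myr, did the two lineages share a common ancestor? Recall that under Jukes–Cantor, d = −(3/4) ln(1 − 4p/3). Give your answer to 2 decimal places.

49.52

p = 1247/2549 ≈ 0.489211.
d = −(3/4) ln(1 − 4p/3) = −0.75 ln(1 − 0.652281) = −0.75 ln(0.347719)
  = −0.75 × (-1.056361) = 0.792271 substitutions/site.
Under a molecular clock d = 2μt, so t = d/(2μ) = 0.792271 / (2 × 0.008) = 49.52 Myr.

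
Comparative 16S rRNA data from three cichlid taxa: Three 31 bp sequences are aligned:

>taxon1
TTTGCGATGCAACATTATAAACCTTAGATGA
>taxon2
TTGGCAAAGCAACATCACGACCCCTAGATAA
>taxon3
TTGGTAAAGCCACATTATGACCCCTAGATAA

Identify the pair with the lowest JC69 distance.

taxon2 and taxon3

taxon1–taxon2: 9/31 differ, p = 0.290, d = 0.367.
taxon1–taxon3: 9/31 differ, p = 0.290, d = 0.367.
taxon2–taxon3: 4/31 differ, p = 0.129, d = 0.142.
The smallest distance is between taxon2 and taxon3.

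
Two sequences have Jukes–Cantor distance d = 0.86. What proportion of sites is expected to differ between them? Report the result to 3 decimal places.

p = (3/4)(1 − e^(−4d/3)) = 0.75 × (1 − e^(-1.146667)) = 0.75 × (1 − 0.317694) = 0.511730.

0.512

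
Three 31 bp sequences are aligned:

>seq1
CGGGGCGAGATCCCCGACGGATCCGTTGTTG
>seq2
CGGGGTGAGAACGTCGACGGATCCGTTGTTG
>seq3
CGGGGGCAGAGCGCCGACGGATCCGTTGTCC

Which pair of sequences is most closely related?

seq1 and seq2

seq1–seq2: 4/31 differ, p = 0.129, d = 0.142.
seq1–seq3: 6/31 differ, p = 0.194, d = 0.224.
seq2–seq3: 6/31 differ, p = 0.194, d = 0.224.
The smallest distance is between seq1 and seq2.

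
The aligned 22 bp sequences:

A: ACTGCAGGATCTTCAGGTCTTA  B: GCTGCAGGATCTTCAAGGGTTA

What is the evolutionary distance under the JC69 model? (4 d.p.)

0.2082

The sequences differ at 4 of 22 sites (1, 16, 18, 19), so p = 4/22 ≈ 0.181818.
d = −(3/4) ln(1 − 4p/3) = −0.75 ln(1 − 0.242424) = −0.75 ln(0.757576)
  = −0.75 × (-0.277631) = 0.208223 substitutions/site.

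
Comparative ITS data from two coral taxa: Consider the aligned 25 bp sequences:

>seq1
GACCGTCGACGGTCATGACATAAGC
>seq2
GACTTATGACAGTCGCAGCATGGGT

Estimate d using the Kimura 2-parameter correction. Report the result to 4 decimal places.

1.1037

Of 25 sites, 10 differences are transitions and 2 are transversions, so P = 10/25 = 0.4 and Q = 2/25 = 0.08.
Under the Kimura two-parameter model, d = −½ ln(1 − 2P − Q) − ¼ ln(1 − 2Q).
1 − 2P − Q = 0.12, giving −½ ln(0.12) = 1.060132.
1 − 2Q = 0.84, giving −¼ ln(0.84) = 0.043588.
d = 1.060132 + 0.043588 = 1.103720.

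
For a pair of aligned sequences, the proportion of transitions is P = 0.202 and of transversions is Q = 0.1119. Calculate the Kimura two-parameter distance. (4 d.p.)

Under the Kimura two-parameter model, d = −½ ln(1 − 2P − Q) − ¼ ln(1 − 2Q).
1 − 2P − Q = 0.4841, giving −½ ln(0.4841) = 0.362732.
1 − 2Q = 0.7762, giving −¼ ln(0.7762) = 0.063336.
d = 0.362732 + 0.063336 = 0.426068.

0.4261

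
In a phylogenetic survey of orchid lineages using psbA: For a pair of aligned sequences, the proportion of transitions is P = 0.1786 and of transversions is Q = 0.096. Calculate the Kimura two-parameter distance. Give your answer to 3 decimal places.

Under the Kimura two-parameter model, d = −½ ln(1 − 2P − Q) − ¼ ln(1 − 2Q).
1 − 2P − Q = 0.5468, giving −½ ln(0.5468) = 0.301836.
1 − 2Q = 0.808, giving −¼ ln(0.808) = 0.053298.
d = 0.301836 + 0.053298 = 0.355134.

0.355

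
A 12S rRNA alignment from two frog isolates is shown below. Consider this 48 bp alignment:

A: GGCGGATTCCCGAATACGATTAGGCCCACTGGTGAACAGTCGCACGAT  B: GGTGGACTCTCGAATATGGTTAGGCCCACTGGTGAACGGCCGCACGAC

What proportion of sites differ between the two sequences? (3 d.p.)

The sequences differ at 8 of 48 positions (sites 3, 7, 10, 17, 19, 38, 40, 48).
p = 8/48 = 0.166666… ≈ 0.167 (to 3 d.p.).

0.167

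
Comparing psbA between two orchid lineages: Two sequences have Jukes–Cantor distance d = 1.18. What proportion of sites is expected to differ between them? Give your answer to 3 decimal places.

p = (3/4)(1 − e^(−4d/3)) = 0.75 × (1 − e^(-1.573333)) = 0.75 × (1 − 0.207353) = 0.594485.

0.594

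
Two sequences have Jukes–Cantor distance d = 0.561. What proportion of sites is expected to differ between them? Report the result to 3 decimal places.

p = (3/4)(1 − e^(−4d/3)) = 0.75 × (1 − e^(-0.748)) = 0.75 × (1 − 0.473312) = 0.395016.

0.395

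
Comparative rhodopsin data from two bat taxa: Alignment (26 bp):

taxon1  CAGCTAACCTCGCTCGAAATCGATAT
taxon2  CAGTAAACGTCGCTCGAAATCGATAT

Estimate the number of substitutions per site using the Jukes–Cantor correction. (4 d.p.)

0.1253

The sequences differ at 3 of 26 sites (4, 5, 9), so p = 3/26 ≈ 0.115385.
d = −(3/4) ln(1 − 4p/3) = −0.75 ln(1 − 0.153847) = −0.75 ln(0.846153)
  = −0.75 × (-0.167055) = 0.125291 substitutions/site.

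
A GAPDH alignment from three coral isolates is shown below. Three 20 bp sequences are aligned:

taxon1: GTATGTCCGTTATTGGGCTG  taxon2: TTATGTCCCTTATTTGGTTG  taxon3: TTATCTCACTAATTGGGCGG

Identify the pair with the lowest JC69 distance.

taxon1–taxon2: 4/20 differ, p = 0.200, d = 0.233.
taxon1–taxon3: 6/20 differ, p = 0.300, d = 0.383.
taxon2–taxon3: 6/20 differ, p = 0.300, d = 0.383.
The smallest distance is between taxon1 and taxon2.

taxon1 and taxon2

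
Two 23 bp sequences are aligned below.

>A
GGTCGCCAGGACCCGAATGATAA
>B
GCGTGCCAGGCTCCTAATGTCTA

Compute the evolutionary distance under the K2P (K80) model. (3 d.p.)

0.553

Of 23 sites, 3 differences are transitions and 6 are transversions, so P = 3/23 ≈ 0.130435 and Q = 6/23 ≈ 0.26087.
Under the Kimura two-parameter model, d = −½ ln(1 − 2P − Q) − ¼ ln(1 − 2Q).
1 − 2P − Q = 0.47826, giving −½ ln(0.47826) = 0.368800.
1 − 2Q = 0.47826, giving −¼ ln(0.47826) = 0.184400.
d = 0.368800 + 0.184400 = 0.553200.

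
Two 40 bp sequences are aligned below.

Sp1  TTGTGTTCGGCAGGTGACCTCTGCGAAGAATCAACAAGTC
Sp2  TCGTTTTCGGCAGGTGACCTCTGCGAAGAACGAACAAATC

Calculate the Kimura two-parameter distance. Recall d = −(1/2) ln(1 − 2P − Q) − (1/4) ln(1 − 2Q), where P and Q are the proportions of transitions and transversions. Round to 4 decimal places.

Of 40 sites, 3 differences are transitions and 2 are transversions, so P = 3/40 = 0.075 and Q = 2/40 = 0.05.
Under the Kimura two-parameter model, d = −½ ln(1 − 2P − Q) − ¼ ln(1 − 2Q).
1 − 2P − Q = 0.8, giving −½ ln(0.8) = 0.111572.
1 − 2Q = 0.9, giving −¼ ln(0.9) = 0.026340.
d = 0.111572 + 0.026340 = 0.137912.

0.1379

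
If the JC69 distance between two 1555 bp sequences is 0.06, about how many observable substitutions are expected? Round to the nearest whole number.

Invert JC69: p = (3/4)(1 − e^(−4d/3)) = 0.75 × (1 − e^(-0.08)) = 0.75 × (1 − 0.923116) = 0.057663.
Expected differing sites = pL ≈ 0.057663 × 1555 = 89.665965 ≈ 90.

90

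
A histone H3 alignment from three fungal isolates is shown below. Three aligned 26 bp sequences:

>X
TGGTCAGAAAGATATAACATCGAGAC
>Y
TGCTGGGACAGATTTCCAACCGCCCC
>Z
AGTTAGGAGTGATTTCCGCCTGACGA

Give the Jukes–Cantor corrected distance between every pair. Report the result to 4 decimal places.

d(X,Y) = 0.7166, d(X,Z) = 1.2882, d(Y,Z) = 0.6228

X–Y: 12/26 sites differ → p ≈ 0.461538, d = −0.75 ln(1 − 0.615384) = 0.716632 ≈ 0.7166.
X–Z: 16/26 sites differ → p ≈ 0.615385, d = −0.75 ln(1 − 0.820513) = 1.288239 ≈ 1.2882.
Y–Z: 11/26 sites differ → p ≈ 0.423077, d = −0.75 ln(1 − 0.564103) = 0.622762 ≈ 0.6228.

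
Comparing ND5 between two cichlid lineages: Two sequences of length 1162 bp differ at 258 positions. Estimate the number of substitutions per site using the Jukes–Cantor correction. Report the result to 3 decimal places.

p = 258/1162 ≈ 0.222031.
d = −(3/4) ln(1 − 4p/3) = −0.75 ln(1 − 0.296041) = −0.75 ln(0.703959)
  = −0.75 × (-0.351035) = 0.263276 substitutions/site.

0.263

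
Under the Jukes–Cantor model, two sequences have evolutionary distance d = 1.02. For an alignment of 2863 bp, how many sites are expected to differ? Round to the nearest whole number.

Invert JC69: p = (3/4)(1 − e^(−4d/3)) = 0.75 × (1 − e^(-1.36)) = 0.75 × (1 − 0.256661) = 0.557504.
Expected differing sites = pL ≈ 0.557504 × 2863 = 1596.133952 ≈ 1596.

1596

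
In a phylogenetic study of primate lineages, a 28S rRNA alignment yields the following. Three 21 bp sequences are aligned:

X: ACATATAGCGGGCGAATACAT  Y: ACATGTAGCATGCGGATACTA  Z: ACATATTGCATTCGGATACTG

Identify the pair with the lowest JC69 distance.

X–Y: 6/21 differ, p = 0.286, d = 0.360.
X–Z: 7/21 differ, p = 0.333, d = 0.441.
Y–Z: 4/21 differ, p = 0.190, d = 0.220.
The smallest distance is between Y and Z.

Y and Z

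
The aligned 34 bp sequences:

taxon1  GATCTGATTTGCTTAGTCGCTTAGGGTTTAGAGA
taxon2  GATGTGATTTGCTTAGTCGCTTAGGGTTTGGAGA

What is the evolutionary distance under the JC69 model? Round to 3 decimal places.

The sequences differ at 2 of 34 sites (4, 30), so p = 2/34 ≈ 0.058824.
d = −(3/4) ln(1 − 4p/3) = −0.75 ln(1 − 0.078432) = −0.75 ln(0.921568)
  = −0.75 × (-0.081679) = 0.061259 substitutions/site.

0.061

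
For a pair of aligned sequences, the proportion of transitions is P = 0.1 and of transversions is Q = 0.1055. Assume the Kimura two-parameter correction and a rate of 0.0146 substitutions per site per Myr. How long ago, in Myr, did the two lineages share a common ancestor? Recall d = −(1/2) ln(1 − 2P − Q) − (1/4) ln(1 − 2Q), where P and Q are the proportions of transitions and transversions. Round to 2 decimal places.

Under the Kimura two-parameter model, d = −½ ln(1 − 2P − Q) − ¼ ln(1 − 2Q).
1 − 2P − Q = 0.6945, giving −½ ln(0.6945) = 0.182282.
1 − 2Q = 0.789, giving −¼ ln(0.789) = 0.059247.
d = 0.182282 + 0.059247 = 0.241529.
Under a molecular clock d = 2μt, so t = d/(2μ) = 0.241529 / (2 × 0.0146) = 8.27 Myr.

8.27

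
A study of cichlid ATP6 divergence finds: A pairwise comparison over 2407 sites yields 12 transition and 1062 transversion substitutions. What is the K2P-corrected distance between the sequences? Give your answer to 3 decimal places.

P = 12/2407 ≈ 0.004985 and Q = 1062/2407 ≈ 0.441213.
Under the Kimura two-parameter model, d = −½ ln(1 − 2P − Q) − ¼ ln(1 − 2Q).
1 − 2P − Q = 0.548817, giving −½ ln(0.548817) = 0.299995.
1 − 2Q = 0.117574, giving −¼ ln(0.117574) = 0.535172.
d = 0.299995 + 0.535172 = 0.835167.

0.835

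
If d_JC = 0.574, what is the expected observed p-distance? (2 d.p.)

0.40

p = (3/4)(1 − e^(−4d/3)) = 0.75 × (1 − e^(-0.765333)) = 0.75 × (1 − 0.465179) = 0.401116.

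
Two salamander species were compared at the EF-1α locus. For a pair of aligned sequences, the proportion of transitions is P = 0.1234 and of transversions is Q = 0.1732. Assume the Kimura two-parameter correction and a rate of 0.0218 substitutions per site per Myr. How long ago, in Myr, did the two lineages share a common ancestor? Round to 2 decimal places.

Under the Kimura two-parameter model, d = −½ ln(1 − 2P − Q) − ¼ ln(1 − 2Q).
1 − 2P − Q = 0.58, giving −½ ln(0.58) = 0.272364.
1 − 2Q = 0.6536, giving −¼ ln(0.6536) = 0.106315.
d = 0.272364 + 0.106315 = 0.378679.
Under a molecular clock d = 2μt, so t = d/(2μ) = 0.378679 / (2 × 0.0218) = 8.69 Myr.

8.69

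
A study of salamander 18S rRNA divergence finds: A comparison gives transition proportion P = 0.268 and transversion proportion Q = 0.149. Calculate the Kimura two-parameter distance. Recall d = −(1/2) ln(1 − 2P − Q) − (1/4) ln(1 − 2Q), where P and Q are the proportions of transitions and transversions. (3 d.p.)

0.666

Under the Kimura two-parameter model, d = −½ ln(1 − 2P − Q) − ¼ ln(1 − 2Q).
1 − 2P − Q = 0.315, giving −½ ln(0.315) = 0.577591.
1 − 2Q = 0.702, giving −¼ ln(0.702) = 0.088455.
d = 0.577591 + 0.088455 = 0.666046.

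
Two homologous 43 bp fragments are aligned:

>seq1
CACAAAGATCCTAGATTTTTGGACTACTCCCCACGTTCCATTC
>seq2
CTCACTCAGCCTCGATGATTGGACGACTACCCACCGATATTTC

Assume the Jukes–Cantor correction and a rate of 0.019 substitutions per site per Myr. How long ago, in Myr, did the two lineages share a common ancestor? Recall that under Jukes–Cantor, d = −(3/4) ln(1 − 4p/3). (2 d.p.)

The sequences differ at 16 of 43 sites, so p = 16/43 ≈ 0.372093.
d = −(3/4) ln(1 − 4p/3) = −0.75 ln(1 − 0.496124) = −0.75 ln(0.503876)
  = −0.75 × (-0.685425) = 0.514069 substitutions/site.
Under a molecular clock d = 2μt, so t = d/(2μ) = 0.514069 / (2 × 0.019) = 13.53 Myr.

13.53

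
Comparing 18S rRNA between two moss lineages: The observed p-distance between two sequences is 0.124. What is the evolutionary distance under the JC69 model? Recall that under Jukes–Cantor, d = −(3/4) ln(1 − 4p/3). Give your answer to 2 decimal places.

d = −(3/4) ln(1 − 4p/3) = −0.75 ln(1 − 0.165333) = −0.75 ln(0.834667)
  = −0.75 × (-0.180722) = 0.135542 substitutions/site.

0.14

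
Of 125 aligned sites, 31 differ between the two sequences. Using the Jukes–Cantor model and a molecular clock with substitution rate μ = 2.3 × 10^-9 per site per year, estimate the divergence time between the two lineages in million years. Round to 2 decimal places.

65.46

p = 31/125 = 0.248.
d = −(3/4) ln(1 − 4p/3) = −0.75 ln(1 − 0.330667) = −0.75 ln(0.669333)
  = −0.75 × (-0.401474) = 0.301106 substitutions/site.
Under a molecular clock d = 2μt, so t = d/(2μ) = 0.301106 / (2 × 2.3 × 10^-9) = 65.46 million years.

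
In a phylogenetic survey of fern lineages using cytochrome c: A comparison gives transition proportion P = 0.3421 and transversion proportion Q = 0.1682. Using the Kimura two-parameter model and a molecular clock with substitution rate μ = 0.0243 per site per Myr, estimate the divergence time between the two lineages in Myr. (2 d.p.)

21.79

Under the Kimura two-parameter model, d = −½ ln(1 − 2P − Q) − ¼ ln(1 − 2Q).
1 − 2P − Q = 0.1476, giving −½ ln(0.1476) = 0.956625.
1 − 2Q = 0.6636, giving −¼ ln(0.6636) = 0.102519.
d = 0.956625 + 0.102519 = 1.059144.
Under a molecular clock d = 2μt, so t = d/(2μ) = 1.059144 / (2 × 0.0243) = 21.79 Myr.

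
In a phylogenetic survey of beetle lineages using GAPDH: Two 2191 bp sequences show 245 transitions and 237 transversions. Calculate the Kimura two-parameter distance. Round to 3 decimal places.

0.263

P = 245/2191 ≈ 0.111821 and Q = 237/2191 ≈ 0.10817.
Under the Kimura two-parameter model, d = −½ ln(1 − 2P − Q) − ¼ ln(1 − 2Q).
1 − 2P − Q = 0.668188, giving −½ ln(0.668188) = 0.201593.
1 − 2Q = 0.78366, giving −¼ ln(0.78366) = 0.060945.
d = 0.201593 + 0.060945 = 0.262538.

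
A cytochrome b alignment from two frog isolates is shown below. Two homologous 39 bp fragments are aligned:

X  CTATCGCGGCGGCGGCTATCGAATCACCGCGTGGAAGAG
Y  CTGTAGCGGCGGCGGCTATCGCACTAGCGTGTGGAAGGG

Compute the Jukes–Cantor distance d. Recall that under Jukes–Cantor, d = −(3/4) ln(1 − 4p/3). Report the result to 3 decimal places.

The sequences differ at 8 of 39 sites (3, 5, 22, 24, 25, 27, 30, 38), so p = 8/39 ≈ 0.205128.
d = −(3/4) ln(1 − 4p/3) = −0.75 ln(1 − 0.273504) = −0.75 ln(0.726496)
  = −0.75 × (-0.319522) = 0.239642 substitutions/site.

0.240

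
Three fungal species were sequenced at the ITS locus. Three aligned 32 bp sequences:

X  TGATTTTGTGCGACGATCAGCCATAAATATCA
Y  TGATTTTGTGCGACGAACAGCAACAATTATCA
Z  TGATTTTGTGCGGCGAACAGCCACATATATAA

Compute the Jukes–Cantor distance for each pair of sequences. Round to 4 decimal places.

d(X,Y) = 0.1367, d(X,Z) = 0.1752, d(Y,Z) = 0.1752

X–Y: 4/32 sites differ → p = 0.125, d = −0.75 ln(1 − 0.166667) = 0.136741 ≈ 0.1367.
X–Z: 5/32 sites differ → p = 0.15625, d = −0.75 ln(1 − 0.208333) = 0.175211 ≈ 0.1752.
Y–Z: 5/32 sites differ → p = 0.15625, d = −0.75 ln(1 − 0.208333) = 0.175211 ≈ 0.1752.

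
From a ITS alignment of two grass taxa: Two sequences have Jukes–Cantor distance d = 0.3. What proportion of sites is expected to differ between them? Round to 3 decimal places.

0.247

p = (3/4)(1 − e^(−4d/3)) = 0.75 × (1 − e^(-0.4)) = 0.75 × (1 − 0.670320) = 0.247260.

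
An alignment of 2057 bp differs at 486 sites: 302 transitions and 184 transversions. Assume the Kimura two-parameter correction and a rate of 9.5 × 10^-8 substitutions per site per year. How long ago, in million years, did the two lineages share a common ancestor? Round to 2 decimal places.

P = 302/2057 ≈ 0.146816 and Q = 184/2057 ≈ 0.089451.
Under the Kimura two-parameter model, d = −½ ln(1 − 2P − Q) − ¼ ln(1 − 2Q).
1 − 2P − Q = 0.616917, giving −½ ln(0.616917) = 0.241510.
1 − 2Q = 0.821098, giving −¼ ln(0.821098) = 0.049278.
d = 0.241510 + 0.049278 = 0.290788.
Under a molecular clock d = 2μt, so t = d/(2μ) = 0.290788 / (2 × 9.5 × 10^-8) = 1.53 million years.

1.53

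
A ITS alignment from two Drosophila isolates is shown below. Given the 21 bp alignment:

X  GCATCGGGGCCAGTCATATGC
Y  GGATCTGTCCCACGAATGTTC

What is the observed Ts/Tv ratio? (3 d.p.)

Transitions are A↔G and C↔T; transversions are all other mismatches.
Transitions: 1. Transversions: 8.
R = 1/8 = 0.125.

0.125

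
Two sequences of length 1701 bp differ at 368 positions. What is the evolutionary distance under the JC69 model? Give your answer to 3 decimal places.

p = 368/1701 ≈ 0.216343.
d = −(3/4) ln(1 − 4p/3) = −0.75 ln(1 − 0.288457) = −0.75 ln(0.711543)
  = −0.75 × (-0.340319) = 0.255239 substitutions/site.

0.255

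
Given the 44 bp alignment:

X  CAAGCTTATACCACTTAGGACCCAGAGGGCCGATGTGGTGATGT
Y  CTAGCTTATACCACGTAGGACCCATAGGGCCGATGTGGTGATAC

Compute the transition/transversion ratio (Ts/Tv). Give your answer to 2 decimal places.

Transitions are A↔G and C↔T; transversions are all other mismatches.
Transitions: 2. Transversions: 3.
R = 2/3 = 0.666666… ≈ 0.67 (to 2 d.p.).

0.67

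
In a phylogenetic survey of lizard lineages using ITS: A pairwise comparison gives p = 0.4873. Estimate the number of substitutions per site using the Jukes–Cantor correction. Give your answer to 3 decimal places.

0.787

d = −(3/4) ln(1 − 4p/3) = −0.75 ln(1 − 0.649733) = −0.75 ln(0.350267)
  = −0.75 × (-1.049060) = 0.786795 substitutions/site.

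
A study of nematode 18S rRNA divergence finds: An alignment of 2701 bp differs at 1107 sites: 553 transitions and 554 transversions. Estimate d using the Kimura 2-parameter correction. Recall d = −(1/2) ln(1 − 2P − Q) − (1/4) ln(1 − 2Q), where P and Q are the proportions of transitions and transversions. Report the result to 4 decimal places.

0.6087

P = 553/2701 ≈ 0.204739 and Q = 554/2701 ≈ 0.205109.
Under the Kimura two-parameter model, d = −½ ln(1 − 2P − Q) − ¼ ln(1 − 2Q).
1 − 2P − Q = 0.385413, giving −½ ln(0.385413) = 0.476720.
1 − 2Q = 0.589782, giving −¼ ln(0.589782) = 0.132001.
d = 0.476720 + 0.132001 = 0.608721.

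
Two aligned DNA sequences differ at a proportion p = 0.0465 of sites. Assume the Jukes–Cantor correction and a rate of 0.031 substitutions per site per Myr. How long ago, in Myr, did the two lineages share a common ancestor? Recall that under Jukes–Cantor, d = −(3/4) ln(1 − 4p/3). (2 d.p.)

0.77

d = −(3/4) ln(1 − 4p/3) = −0.75 ln(1 − 0.062) = −0.75 ln(0.938)
  = −0.75 × (-0.064005) = 0.048004 substitutions/site.
Under a molecular clock d = 2μt, so t = d/(2μ) = 0.048004 / (2 × 0.031) = 0.77 Myr.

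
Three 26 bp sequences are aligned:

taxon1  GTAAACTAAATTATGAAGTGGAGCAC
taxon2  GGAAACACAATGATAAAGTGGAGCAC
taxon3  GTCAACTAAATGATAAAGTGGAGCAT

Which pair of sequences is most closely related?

taxon1 and taxon3

taxon1–taxon2: 5/26 differ, p = 0.192, d = 0.222.
taxon1–taxon3: 4/26 differ, p = 0.154, d = 0.172.
taxon2–taxon3: 5/26 differ, p = 0.192, d = 0.222.
The smallest distance is between taxon1 and taxon3.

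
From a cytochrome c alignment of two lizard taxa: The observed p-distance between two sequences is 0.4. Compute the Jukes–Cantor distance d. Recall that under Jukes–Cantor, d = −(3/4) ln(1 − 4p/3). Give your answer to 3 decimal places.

d = −(3/4) ln(1 − 4p/3) = −0.75 ln(1 − 0.533333) = −0.75 ln(0.466667)
  = −0.75 × (-0.762139) = 0.571604 substitutions/site.

0.572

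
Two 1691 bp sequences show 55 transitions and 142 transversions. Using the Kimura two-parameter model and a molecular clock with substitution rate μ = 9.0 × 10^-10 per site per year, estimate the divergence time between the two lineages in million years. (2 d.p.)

P = 55/1691 ≈ 0.032525 and Q = 142/1691 ≈ 0.083974.
Under the Kimura two-parameter model, d = −½ ln(1 − 2P − Q) − ¼ ln(1 − 2Q).
1 − 2P − Q = 0.850976, giving −½ ln(0.850976) = 0.080686.
1 − 2Q = 0.832052, giving −¼ ln(0.832052) = 0.045965.
d = 0.080686 + 0.045965 = 0.126651.
Under a molecular clock d = 2μt, so t = d/(2μ) = 0.126651 / (2 × 9.0 × 10^-10) = 70.36 million years.

70.36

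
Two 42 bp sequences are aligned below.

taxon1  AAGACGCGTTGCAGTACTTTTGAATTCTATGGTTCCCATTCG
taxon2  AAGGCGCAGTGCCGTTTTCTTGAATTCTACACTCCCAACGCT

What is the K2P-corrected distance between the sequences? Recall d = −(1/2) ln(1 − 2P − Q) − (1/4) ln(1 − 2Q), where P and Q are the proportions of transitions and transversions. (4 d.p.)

0.4980

Of 42 sites, 8 differences are transitions and 7 are transversions, so P = 8/42 ≈ 0.190476 and Q = 7/42 ≈ 0.166667.
Under the Kimura two-parameter model, d = −½ ln(1 − 2P − Q) − ¼ ln(1 − 2Q).
1 − 2P − Q = 0.452381, giving −½ ln(0.452381) = 0.396615.
1 − 2Q = 0.666666, giving −¼ ln(0.666666) = 0.101367.
d = 0.396615 + 0.101367 = 0.497982.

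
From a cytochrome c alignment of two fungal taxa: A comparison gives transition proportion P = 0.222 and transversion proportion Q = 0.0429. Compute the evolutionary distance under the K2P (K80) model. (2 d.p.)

Under the Kimura two-parameter model, d = −½ ln(1 − 2P − Q) − ¼ ln(1 − 2Q).
1 − 2P − Q = 0.5131, giving −½ ln(0.5131) = 0.333642.
1 − 2Q = 0.9142, giving −¼ ln(0.9142) = 0.022426.
d = 0.333642 + 0.022426 = 0.356068.

0.36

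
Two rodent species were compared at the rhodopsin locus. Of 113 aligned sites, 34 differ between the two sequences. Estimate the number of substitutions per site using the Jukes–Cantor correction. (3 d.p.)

0.385

p = 34/113 ≈ 0.300885.
d = −(3/4) ln(1 − 4p/3) = −0.75 ln(1 − 0.40118) = −0.75 ln(0.59882)
  = −0.75 × (-0.512794) = 0.384596 substitutions/site.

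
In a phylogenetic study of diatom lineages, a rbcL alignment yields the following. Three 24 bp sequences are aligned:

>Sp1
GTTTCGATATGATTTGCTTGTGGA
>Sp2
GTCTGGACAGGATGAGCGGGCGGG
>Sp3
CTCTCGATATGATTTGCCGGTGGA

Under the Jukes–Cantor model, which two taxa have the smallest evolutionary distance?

Sp1 and Sp3

Sp1–Sp2: 10/24 differ, p = 0.417, d = 0.608.
Sp1–Sp3: 4/24 differ, p = 0.167, d = 0.188.
Sp2–Sp3: 9/24 differ, p = 0.375, d = 0.520.
The smallest distance is between Sp1 and Sp3.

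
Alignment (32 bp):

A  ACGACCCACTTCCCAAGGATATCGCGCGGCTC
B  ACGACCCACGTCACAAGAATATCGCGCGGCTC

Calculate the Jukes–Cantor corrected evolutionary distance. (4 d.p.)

The sequences differ at 3 of 32 sites (10, 13, 18), so p = 3/32 = 0.09375.
d = −(3/4) ln(1 − 4p/3) = −0.75 ln(1 − 0.125) = −0.75 ln(0.875)
  = −0.75 × (-0.133531) = 0.100148 substitutions/site.

0.1001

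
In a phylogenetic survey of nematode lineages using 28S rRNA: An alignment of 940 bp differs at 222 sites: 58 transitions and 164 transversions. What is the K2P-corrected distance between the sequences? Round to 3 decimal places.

0.284

P = 58/940 ≈ 0.061702 and Q = 164/940 ≈ 0.174468.
Under the Kimura two-parameter model, d = −½ ln(1 − 2P − Q) − ¼ ln(1 − 2Q).
1 − 2P − Q = 0.702128, giving −½ ln(0.702128) = 0.176820.
1 − 2Q = 0.651064, giving −¼ ln(0.651064) = 0.107287.
d = 0.176820 + 0.107287 = 0.284107.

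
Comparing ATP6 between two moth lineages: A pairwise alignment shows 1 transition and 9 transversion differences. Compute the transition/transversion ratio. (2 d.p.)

R = 1/9 = 0.111111… ≈ 0.11 (to 2 d.p.).

0.11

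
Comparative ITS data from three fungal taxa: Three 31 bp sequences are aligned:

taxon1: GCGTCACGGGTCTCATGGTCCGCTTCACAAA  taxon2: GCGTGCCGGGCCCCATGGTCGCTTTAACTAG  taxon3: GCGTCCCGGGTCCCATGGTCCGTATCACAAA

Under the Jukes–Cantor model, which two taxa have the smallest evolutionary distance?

taxon1–taxon2: 10/31 differ, p = 0.323, d = 0.422.
taxon1–taxon3: 4/31 differ, p = 0.129, d = 0.142.
taxon2–taxon3: 8/31 differ, p = 0.258, d = 0.316.
The smallest distance is between taxon1 and taxon3.

taxon1 and taxon3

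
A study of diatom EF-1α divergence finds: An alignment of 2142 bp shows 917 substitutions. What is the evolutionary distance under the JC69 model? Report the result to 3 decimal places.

p = 917/2142 ≈ 0.428105.
d = −(3/4) ln(1 − 4p/3) = −0.75 ln(1 − 0.570807) = −0.75 ln(0.429193)
  = −0.75 × (-0.845849) = 0.634387 substitutions/site.

0.634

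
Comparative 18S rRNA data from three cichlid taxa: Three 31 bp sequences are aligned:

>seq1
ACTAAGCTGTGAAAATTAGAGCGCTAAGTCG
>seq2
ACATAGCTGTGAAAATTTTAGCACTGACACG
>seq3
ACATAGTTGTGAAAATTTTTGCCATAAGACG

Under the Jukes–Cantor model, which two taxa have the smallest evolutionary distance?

seq1–seq2: 8/31 differ, p = 0.258, d = 0.316.
seq1–seq3: 9/31 differ, p = 0.290, d = 0.367.
seq2–seq3: 6/31 differ, p = 0.194, d = 0.224.
The smallest distance is between seq2 and seq3.

seq2 and seq3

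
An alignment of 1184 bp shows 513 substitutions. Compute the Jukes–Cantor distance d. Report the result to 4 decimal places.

0.6465

p = 513/1184 ≈ 0.433277.
d = −(3/4) ln(1 − 4p/3) = −0.75 ln(1 − 0.577703) = −0.75 ln(0.422297)
  = −0.75 × (-0.862046) = 0.646535 substitutions/site.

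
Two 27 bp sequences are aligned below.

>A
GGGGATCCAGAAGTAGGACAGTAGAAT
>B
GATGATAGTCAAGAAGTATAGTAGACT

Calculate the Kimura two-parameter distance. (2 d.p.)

Of 27 sites, 2 differences are transitions and 8 are transversions, so P = 2/27 ≈ 0.074074 and Q = 8/27 ≈ 0.296296.
Under the Kimura two-parameter model, d = −½ ln(1 − 2P − Q) − ¼ ln(1 − 2Q).
1 − 2P − Q = 0.555556, giving −½ ln(0.555556) = 0.293893.
1 − 2Q = 0.407408, giving −¼ ln(0.407408) = 0.224485.
d = 0.293893 + 0.224485 = 0.518378.

0.52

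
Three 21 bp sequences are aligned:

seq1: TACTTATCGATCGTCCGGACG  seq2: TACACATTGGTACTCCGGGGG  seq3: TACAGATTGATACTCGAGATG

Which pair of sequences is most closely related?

seq1–seq2: 8/21 differ, p = 0.381, d = 0.532.
seq1–seq3: 8/21 differ, p = 0.381, d = 0.532.
seq2–seq3: 6/21 differ, p = 0.286, d = 0.360.
The smallest distance is between seq2 and seq3.

seq2 and seq3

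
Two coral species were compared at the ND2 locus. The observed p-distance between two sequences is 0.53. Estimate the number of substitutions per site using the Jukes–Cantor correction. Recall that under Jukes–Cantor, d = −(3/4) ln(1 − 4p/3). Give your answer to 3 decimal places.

d = −(3/4) ln(1 − 4p/3) = −0.75 ln(1 − 0.706667) = −0.75 ln(0.293333)
  = −0.75 × (-1.226447) = 0.919835 substitutions/site.

0.920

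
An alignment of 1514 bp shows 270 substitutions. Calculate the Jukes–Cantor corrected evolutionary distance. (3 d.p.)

0.204

p = 270/1514 ≈ 0.178336.
d = −(3/4) ln(1 − 4p/3) = −0.75 ln(1 − 0.237781) = −0.75 ln(0.762219)
  = −0.75 × (-0.271521) = 0.203641 substitutions/site.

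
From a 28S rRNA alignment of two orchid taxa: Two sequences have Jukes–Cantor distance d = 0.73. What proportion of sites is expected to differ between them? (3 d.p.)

0.467

p = (3/4)(1 − e^(−4d/3)) = 0.75 × (1 − e^(-0.973333)) = 0.75 × (1 − 0.377822) = 0.466634.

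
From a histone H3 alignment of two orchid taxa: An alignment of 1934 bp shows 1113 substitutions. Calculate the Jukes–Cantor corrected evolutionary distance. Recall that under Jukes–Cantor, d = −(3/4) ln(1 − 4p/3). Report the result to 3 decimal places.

1.094

p = 1113/1934 ≈ 0.575491.
d = −(3/4) ln(1 − 4p/3) = −0.75 ln(1 − 0.767321) = −0.75 ln(0.232679)
  = −0.75 × (-1.458095) = 1.093571 substitutions/site.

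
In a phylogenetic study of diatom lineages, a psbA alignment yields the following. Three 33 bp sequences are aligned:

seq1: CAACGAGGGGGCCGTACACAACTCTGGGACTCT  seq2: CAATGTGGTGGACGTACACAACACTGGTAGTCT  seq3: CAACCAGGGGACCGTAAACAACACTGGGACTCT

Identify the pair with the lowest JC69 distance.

seq1 and seq3

seq1–seq2: 7/33 differ, p = 0.212, d = 0.249.
seq1–seq3: 4/33 differ, p = 0.121, d = 0.132.
seq2–seq3: 9/33 differ, p = 0.273, d = 0.339.
The smallest distance is between seq1 and seq3.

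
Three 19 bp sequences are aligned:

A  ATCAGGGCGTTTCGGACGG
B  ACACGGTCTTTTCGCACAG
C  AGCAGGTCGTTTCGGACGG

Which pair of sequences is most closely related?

A and C

A–B: 7/19 differ, p = 0.368, d = 0.507.
A–C: 2/19 differ, p = 0.105, d = 0.113.
B–C: 6/19 differ, p = 0.316, d = 0.410.
The smallest distance is between A and C.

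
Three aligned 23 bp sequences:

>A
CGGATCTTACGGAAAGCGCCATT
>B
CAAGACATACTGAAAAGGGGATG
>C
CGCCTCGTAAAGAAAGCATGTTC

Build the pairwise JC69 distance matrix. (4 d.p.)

d(A,B) = 0.7614, d(A,C) = 0.6501, d(B,C) = 1.0507

A–B: 11/23 sites differ → p ≈ 0.478261, d = −0.75 ln(1 − 0.637681) = 0.761423 ≈ 0.7614.
A–C: 10/23 sites differ → p ≈ 0.434783, d = −0.75 ln(1 − 0.579711) = 0.650110 ≈ 0.6501.
B–C: 13/23 sites differ → p ≈ 0.565217, d = −0.75 ln(1 − 0.753623) = 1.050669 ≈ 1.0507.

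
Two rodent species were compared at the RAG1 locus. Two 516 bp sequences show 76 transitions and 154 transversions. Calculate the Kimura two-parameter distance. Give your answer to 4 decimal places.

P = 76/516 ≈ 0.147287 and Q = 154/516 ≈ 0.29845.
Under the Kimura two-parameter model, d = −½ ln(1 − 2P − Q) − ¼ ln(1 − 2Q).
1 − 2P − Q = 0.406976, giving −½ ln(0.406976) = 0.449501.
1 − 2Q = 0.4031, giving −¼ ln(0.4031) = 0.227143.
d = 0.449501 + 0.227143 = 0.676644.

0.6766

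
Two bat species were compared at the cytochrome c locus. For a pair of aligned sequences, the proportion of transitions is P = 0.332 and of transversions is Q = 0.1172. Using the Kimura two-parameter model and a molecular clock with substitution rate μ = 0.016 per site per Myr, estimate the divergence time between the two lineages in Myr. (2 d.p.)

Under the Kimura two-parameter model, d = −½ ln(1 − 2P − Q) − ¼ ln(1 − 2Q).
1 − 2P − Q = 0.2188, giving −½ ln(0.2188) = 0.759799.
1 − 2Q = 0.7656, giving −¼ ln(0.7656) = 0.066774.
d = 0.759799 + 0.066774 = 0.826573.
Under a molecular clock d = 2μt, so t = d/(2μ) = 0.826573 / (2 × 0.016) = 25.83 Myr.

25.83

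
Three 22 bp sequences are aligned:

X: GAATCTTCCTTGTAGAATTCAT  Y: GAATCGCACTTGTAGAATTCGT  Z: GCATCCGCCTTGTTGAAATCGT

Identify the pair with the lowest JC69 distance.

X–Y: 4/22 differ, p = 0.182, d = 0.208.
X–Z: 6/22 differ, p = 0.273, d = 0.339.
Y–Z: 6/22 differ, p = 0.273, d = 0.339.
The smallest distance is between X and Y.

X and Y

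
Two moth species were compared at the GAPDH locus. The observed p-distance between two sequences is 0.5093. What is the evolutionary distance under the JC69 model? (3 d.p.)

0.852

d = −(3/4) ln(1 − 4p/3) = −0.75 ln(1 − 0.679067) = −0.75 ln(0.320933)
  = −0.75 × (-1.136523) = 0.852392 substitutions/site.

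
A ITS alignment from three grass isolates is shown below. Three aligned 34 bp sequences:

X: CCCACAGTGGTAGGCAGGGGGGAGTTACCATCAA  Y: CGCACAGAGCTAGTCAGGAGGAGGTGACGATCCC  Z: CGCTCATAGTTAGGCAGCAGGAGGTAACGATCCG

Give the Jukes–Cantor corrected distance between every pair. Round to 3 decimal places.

X–Y: 11/34 sites differ → p ≈ 0.323529, d = −0.75 ln(1 − 0.431372) = 0.423397 ≈ 0.423.
X–Z: 13/34 sites differ → p ≈ 0.382353, d = −0.75 ln(1 − 0.509804) = 0.534712 ≈ 0.535.
Y–Z: 7/34 sites differ → p ≈ 0.205882, d = −0.75 ln(1 − 0.274509) = 0.240680 ≈ 0.241.

d(X,Y) = 0.423, d(X,Z) = 0.535, d(Y,Z) = 0.241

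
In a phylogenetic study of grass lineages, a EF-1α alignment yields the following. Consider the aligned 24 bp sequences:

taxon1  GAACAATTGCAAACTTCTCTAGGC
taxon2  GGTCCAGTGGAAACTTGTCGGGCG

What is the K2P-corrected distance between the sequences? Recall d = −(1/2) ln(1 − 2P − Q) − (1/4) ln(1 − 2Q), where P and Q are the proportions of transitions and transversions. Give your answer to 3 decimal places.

0.621

Of 24 sites, 2 differences are transitions and 8 are transversions, so P = 2/24 ≈ 0.083333 and Q = 8/24 ≈ 0.333333.
Under the Kimura two-parameter model, d = −½ ln(1 − 2P − Q) − ¼ ln(1 − 2Q).
1 − 2P − Q = 0.500001, giving −½ ln(0.500001) = 0.346573.
1 − 2Q = 0.333334, giving −¼ ln(0.333334) = 0.274653.
d = 0.346573 + 0.274653 = 0.621226.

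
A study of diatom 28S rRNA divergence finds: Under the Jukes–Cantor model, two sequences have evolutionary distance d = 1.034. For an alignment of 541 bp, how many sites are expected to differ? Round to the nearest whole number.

304

Invert JC69: p = (3/4)(1 − e^(−4d/3)) = 0.75 × (1 − e^(-1.378667)) = 0.75 × (1 − 0.251914) = 0.561065.
Expected differing sites = pL ≈ 0.561065 × 541 = 303.536165 ≈ 304.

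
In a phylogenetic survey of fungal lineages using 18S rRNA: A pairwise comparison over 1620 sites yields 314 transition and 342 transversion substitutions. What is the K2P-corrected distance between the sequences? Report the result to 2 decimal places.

0.59

P = 314/1620 ≈ 0.193827 and Q = 342/1620 ≈ 0.211111.
Under the Kimura two-parameter model, d = −½ ln(1 − 2P − Q) − ¼ ln(1 − 2Q).
1 − 2P − Q = 0.401235, giving −½ ln(0.401235) = 0.456604.
1 − 2Q = 0.577778, giving −¼ ln(0.577778) = 0.137141.
d = 0.456604 + 0.137141 = 0.593745.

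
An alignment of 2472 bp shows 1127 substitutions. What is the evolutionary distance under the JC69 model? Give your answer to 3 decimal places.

p = 1127/2472 ≈ 0.455906.
d = −(3/4) ln(1 − 4p/3) = −0.75 ln(1 − 0.607875) = −0.75 ln(0.392125)
  = −0.75 × (-0.936175) = 0.702131 substitutions/site.

0.702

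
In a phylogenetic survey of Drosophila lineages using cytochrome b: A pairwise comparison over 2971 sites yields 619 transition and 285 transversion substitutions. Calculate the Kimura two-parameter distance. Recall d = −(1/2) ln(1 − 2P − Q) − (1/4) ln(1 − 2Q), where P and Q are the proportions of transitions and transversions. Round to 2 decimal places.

P = 619/2971 ≈ 0.208347 and Q = 285/2971 ≈ 0.095927.
Under the Kimura two-parameter model, d = −½ ln(1 − 2P − Q) − ¼ ln(1 − 2Q).
1 − 2P − Q = 0.487379, giving −½ ln(0.487379) = 0.359357.
1 − 2Q = 0.808146, giving −¼ ln(0.808146) = 0.053253.
d = 0.359357 + 0.053253 = 0.412610.

0.41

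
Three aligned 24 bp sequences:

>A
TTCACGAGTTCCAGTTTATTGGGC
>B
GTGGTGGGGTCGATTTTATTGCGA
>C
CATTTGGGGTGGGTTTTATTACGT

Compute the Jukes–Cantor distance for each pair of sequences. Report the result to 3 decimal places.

d(A,B) = 0.608, d(A,C) = 1.128, d(B,C) = 0.441

A–B: 10/24 sites differ → p ≈ 0.416667, d = −0.75 ln(1 − 0.555556) = 0.608198 ≈ 0.608.
A–C: 14/24 sites differ → p ≈ 0.583333, d = −0.75 ln(1 − 0.777777) = 1.128055 ≈ 1.128.
B–C: 8/24 sites differ → p ≈ 0.333333, d = −0.75 ln(1 − 0.444444) = 0.440839 ≈ 0.441.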